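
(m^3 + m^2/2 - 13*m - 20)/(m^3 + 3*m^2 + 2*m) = (m^2 - 3*m/2 - 10)/(m*(m + 1))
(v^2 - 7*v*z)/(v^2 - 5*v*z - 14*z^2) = v/(v + 2*z)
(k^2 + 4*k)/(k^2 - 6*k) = (k + 4)/(k - 6)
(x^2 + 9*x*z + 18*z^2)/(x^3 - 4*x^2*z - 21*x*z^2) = (x + 6*z)/(x*(x - 7*z))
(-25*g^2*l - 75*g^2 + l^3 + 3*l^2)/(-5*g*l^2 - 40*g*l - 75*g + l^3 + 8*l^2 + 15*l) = (5*g + l)/(l + 5)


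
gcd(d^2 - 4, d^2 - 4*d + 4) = d - 2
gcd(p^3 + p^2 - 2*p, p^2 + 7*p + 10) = p + 2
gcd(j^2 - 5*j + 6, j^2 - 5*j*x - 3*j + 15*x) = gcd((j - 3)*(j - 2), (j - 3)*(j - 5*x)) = j - 3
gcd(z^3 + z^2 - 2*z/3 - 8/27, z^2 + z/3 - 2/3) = z - 2/3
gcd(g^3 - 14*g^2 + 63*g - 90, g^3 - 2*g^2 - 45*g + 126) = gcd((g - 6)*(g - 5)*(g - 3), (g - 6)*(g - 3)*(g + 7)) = g^2 - 9*g + 18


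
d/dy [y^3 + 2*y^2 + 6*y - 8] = 3*y^2 + 4*y + 6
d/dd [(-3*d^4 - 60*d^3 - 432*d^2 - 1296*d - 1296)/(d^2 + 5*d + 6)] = 3*(-2*d^3 - 27*d^2 - 108*d - 108)/(d^2 + 6*d + 9)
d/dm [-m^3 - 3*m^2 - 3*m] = -3*m^2 - 6*m - 3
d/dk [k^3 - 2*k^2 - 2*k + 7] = 3*k^2 - 4*k - 2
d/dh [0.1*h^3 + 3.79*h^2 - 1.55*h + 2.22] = 0.3*h^2 + 7.58*h - 1.55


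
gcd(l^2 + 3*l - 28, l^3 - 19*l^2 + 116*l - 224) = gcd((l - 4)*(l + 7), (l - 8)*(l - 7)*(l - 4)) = l - 4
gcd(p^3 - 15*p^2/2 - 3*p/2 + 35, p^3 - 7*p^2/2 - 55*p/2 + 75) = p - 5/2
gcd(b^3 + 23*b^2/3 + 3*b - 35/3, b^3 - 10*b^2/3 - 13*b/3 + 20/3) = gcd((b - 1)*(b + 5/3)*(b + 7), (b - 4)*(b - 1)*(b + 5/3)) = b^2 + 2*b/3 - 5/3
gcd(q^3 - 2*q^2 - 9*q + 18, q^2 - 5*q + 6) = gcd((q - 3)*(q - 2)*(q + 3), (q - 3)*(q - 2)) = q^2 - 5*q + 6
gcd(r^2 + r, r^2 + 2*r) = r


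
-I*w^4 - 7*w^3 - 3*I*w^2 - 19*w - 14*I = (w - 7*I)*(w - 2*I)*(w + I)*(-I*w + 1)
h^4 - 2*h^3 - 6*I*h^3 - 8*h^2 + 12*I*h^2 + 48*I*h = h*(h - 4)*(h + 2)*(h - 6*I)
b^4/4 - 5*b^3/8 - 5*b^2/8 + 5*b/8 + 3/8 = (b/2 + 1/4)*(b/2 + 1/2)*(b - 3)*(b - 1)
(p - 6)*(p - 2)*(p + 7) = p^3 - p^2 - 44*p + 84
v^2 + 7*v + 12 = (v + 3)*(v + 4)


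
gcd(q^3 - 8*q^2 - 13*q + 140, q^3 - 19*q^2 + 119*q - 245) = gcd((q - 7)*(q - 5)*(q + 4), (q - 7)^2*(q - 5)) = q^2 - 12*q + 35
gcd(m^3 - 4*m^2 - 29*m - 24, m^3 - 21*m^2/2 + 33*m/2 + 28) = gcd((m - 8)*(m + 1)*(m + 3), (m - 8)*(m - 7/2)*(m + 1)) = m^2 - 7*m - 8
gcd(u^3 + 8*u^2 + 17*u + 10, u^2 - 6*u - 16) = u + 2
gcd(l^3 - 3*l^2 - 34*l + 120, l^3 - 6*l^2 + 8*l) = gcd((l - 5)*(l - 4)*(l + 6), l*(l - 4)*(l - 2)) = l - 4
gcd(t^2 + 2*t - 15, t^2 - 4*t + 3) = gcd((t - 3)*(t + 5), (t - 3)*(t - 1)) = t - 3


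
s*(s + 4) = s^2 + 4*s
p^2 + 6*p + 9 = (p + 3)^2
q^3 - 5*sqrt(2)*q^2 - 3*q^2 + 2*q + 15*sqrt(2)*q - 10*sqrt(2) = (q - 2)*(q - 1)*(q - 5*sqrt(2))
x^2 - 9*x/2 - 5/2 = (x - 5)*(x + 1/2)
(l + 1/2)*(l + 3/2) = l^2 + 2*l + 3/4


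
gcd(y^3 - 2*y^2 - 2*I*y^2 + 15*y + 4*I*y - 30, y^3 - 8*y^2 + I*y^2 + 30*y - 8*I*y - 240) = y - 5*I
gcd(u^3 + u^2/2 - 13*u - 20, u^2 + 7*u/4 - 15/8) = u + 5/2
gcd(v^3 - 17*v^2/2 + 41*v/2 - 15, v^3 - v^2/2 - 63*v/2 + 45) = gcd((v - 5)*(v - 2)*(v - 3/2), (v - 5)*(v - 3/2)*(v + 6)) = v^2 - 13*v/2 + 15/2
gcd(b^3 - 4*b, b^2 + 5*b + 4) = 1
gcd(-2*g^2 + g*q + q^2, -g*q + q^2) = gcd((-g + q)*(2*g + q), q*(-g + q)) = -g + q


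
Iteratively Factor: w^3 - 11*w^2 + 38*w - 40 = (w - 4)*(w^2 - 7*w + 10) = (w - 4)*(w - 2)*(w - 5)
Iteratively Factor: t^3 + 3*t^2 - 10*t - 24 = (t + 4)*(t^2 - t - 6) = (t + 2)*(t + 4)*(t - 3)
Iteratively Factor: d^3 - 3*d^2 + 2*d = (d - 1)*(d^2 - 2*d) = (d - 2)*(d - 1)*(d)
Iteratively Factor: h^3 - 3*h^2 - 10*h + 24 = (h + 3)*(h^2 - 6*h + 8) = (h - 2)*(h + 3)*(h - 4)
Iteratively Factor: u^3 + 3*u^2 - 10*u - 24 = (u - 3)*(u^2 + 6*u + 8) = (u - 3)*(u + 4)*(u + 2)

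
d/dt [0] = 0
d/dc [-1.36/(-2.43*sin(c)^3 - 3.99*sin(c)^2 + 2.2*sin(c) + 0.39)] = (-9.9144*sin(c)^2 - 10.8528*sin(c) + 2.992)*cos(c)/(2.43*sin(c)^3 + 3.99*sin(c)^2 - 2.2*sin(c) - 0.39)^2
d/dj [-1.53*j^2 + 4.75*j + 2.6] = 4.75 - 3.06*j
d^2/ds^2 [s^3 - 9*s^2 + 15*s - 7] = 6*s - 18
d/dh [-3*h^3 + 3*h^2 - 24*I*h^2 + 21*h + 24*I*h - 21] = -9*h^2 + h*(6 - 48*I) + 21 + 24*I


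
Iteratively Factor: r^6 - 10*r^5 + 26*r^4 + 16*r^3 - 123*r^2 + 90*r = (r + 2)*(r^5 - 12*r^4 + 50*r^3 - 84*r^2 + 45*r) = r*(r + 2)*(r^4 - 12*r^3 + 50*r^2 - 84*r + 45) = r*(r - 3)*(r + 2)*(r^3 - 9*r^2 + 23*r - 15) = r*(r - 3)^2*(r + 2)*(r^2 - 6*r + 5) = r*(r - 3)^2*(r - 1)*(r + 2)*(r - 5)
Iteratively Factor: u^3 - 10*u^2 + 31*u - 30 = (u - 2)*(u^2 - 8*u + 15) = (u - 3)*(u - 2)*(u - 5)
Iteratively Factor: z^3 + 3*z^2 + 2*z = (z)*(z^2 + 3*z + 2) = z*(z + 1)*(z + 2)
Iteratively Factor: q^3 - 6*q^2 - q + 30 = (q + 2)*(q^2 - 8*q + 15) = (q - 5)*(q + 2)*(q - 3)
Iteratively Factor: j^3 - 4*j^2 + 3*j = (j - 3)*(j^2 - j) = j*(j - 3)*(j - 1)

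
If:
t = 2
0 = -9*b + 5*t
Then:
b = 10/9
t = 2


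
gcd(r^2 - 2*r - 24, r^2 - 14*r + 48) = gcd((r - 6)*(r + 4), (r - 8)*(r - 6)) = r - 6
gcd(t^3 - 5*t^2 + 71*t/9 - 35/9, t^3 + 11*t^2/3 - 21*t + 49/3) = t^2 - 10*t/3 + 7/3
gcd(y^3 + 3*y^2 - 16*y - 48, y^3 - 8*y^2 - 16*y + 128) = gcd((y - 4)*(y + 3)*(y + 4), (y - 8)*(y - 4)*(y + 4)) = y^2 - 16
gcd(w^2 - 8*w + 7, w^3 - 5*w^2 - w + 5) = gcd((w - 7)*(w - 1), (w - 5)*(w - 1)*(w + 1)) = w - 1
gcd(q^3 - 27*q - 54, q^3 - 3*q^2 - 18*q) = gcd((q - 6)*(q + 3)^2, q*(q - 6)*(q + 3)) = q^2 - 3*q - 18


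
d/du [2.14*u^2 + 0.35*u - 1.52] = 4.28*u + 0.35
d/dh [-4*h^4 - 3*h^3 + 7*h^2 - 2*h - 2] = -16*h^3 - 9*h^2 + 14*h - 2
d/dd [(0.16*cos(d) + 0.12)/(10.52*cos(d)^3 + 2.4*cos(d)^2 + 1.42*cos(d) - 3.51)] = (3.3664*cos(d)^3 + 4.1712*cos(d)^2 + 0.576*cos(d) + 0.732)*sin(d)/(110.6704*cos(d)^6 + 50.496*cos(d)^5 + 35.6368*cos(d)^4 - 67.0344*cos(d)^3 - 14.8316*cos(d)^2 - 9.9684*cos(d) + 12.3201)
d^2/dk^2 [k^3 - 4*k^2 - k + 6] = 6*k - 8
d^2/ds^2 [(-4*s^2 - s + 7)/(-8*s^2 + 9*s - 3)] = 32*(22*s^3 - 102*s^2 + 90*s - 21)/(512*s^6 - 1728*s^5 + 2520*s^4 - 2025*s^3 + 945*s^2 - 243*s + 27)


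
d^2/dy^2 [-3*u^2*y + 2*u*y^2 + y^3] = 4*u + 6*y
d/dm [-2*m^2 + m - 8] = 1 - 4*m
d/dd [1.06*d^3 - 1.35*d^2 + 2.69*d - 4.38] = 3.18*d^2 - 2.7*d + 2.69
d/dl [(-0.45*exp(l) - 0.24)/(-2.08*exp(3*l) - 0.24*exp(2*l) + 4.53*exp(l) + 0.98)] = (-1.872*exp(3*l) - 1.6056*exp(2*l) - 0.1152*exp(l) + 0.6462)*exp(l)/(4.3264*exp(6*l) + 0.9984*exp(5*l) - 18.7872*exp(4*l) - 6.2512*exp(3*l) + 20.0505*exp(2*l) + 8.8788*exp(l) + 0.9604)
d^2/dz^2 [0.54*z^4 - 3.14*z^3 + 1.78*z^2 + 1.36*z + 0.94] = 6.48*z^2 - 18.84*z + 3.56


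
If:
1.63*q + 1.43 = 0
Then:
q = -0.88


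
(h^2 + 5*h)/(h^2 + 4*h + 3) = h*(h + 5)/(h^2 + 4*h + 3)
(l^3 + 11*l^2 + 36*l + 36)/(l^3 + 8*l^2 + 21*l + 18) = (l + 6)/(l + 3)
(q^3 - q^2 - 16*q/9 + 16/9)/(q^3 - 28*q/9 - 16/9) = (3*q^2 - 7*q + 4)/(3*q^2 - 4*q - 4)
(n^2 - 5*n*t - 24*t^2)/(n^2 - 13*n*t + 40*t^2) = (-n - 3*t)/(-n + 5*t)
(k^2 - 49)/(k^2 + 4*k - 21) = (k - 7)/(k - 3)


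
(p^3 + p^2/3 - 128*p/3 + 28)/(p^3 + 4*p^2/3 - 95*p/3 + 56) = (3*p^2 - 20*p + 12)/(3*p^2 - 17*p + 24)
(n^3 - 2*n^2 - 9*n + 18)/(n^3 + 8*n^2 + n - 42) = (n - 3)/(n + 7)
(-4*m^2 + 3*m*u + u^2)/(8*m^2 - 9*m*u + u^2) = (4*m + u)/(-8*m + u)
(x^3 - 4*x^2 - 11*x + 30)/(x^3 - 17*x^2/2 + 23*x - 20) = 2*(x^2 - 2*x - 15)/(2*x^2 - 13*x + 20)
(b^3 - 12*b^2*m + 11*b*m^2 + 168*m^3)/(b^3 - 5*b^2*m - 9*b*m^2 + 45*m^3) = (b^2 - 15*b*m + 56*m^2)/(b^2 - 8*b*m + 15*m^2)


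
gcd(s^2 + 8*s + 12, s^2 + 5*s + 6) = s + 2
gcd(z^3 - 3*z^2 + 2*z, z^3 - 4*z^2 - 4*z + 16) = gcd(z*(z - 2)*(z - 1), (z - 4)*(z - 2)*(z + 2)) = z - 2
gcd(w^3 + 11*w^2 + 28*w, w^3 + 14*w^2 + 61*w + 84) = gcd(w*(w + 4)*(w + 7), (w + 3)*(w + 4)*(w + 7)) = w^2 + 11*w + 28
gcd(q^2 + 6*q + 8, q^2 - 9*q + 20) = 1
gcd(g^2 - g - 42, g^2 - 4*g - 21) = g - 7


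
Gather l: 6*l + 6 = 6*l + 6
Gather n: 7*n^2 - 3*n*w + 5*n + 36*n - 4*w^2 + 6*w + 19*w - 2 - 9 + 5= 7*n^2 + n*(41 - 3*w) - 4*w^2 + 25*w - 6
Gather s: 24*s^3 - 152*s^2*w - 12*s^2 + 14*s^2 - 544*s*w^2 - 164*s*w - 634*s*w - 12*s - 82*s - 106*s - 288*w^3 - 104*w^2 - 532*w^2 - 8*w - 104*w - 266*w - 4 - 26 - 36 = 24*s^3 + s^2*(2 - 152*w) + s*(-544*w^2 - 798*w - 200) - 288*w^3 - 636*w^2 - 378*w - 66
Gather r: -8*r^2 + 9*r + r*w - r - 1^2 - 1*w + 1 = -8*r^2 + r*(w + 8) - w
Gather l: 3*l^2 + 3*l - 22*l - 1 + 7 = 3*l^2 - 19*l + 6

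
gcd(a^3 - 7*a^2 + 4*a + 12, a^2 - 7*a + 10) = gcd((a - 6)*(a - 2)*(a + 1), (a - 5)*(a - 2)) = a - 2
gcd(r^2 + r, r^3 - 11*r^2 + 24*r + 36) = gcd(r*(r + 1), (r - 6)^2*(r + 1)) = r + 1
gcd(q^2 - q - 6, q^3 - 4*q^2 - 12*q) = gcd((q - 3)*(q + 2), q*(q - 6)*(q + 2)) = q + 2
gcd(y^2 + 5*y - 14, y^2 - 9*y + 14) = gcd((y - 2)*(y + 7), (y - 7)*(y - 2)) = y - 2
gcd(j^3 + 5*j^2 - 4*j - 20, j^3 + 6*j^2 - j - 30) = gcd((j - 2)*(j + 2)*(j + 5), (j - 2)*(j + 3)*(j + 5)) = j^2 + 3*j - 10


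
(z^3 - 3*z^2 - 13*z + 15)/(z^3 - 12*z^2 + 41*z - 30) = (z + 3)/(z - 6)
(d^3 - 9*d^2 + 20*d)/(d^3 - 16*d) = (d - 5)/(d + 4)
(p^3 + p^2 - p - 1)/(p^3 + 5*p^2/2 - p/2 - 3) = 2*(p^2 + 2*p + 1)/(2*p^2 + 7*p + 6)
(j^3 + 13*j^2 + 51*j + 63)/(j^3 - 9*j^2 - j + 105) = (j^2 + 10*j + 21)/(j^2 - 12*j + 35)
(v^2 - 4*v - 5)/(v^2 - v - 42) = (-v^2 + 4*v + 5)/(-v^2 + v + 42)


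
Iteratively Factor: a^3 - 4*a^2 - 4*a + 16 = (a - 2)*(a^2 - 2*a - 8) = (a - 4)*(a - 2)*(a + 2)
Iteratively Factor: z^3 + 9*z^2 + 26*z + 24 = (z + 2)*(z^2 + 7*z + 12) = (z + 2)*(z + 4)*(z + 3)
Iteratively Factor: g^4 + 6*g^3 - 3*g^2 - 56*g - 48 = (g + 4)*(g^3 + 2*g^2 - 11*g - 12) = (g + 4)^2*(g^2 - 2*g - 3) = (g - 3)*(g + 4)^2*(g + 1)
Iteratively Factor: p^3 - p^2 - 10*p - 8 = (p + 2)*(p^2 - 3*p - 4) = (p + 1)*(p + 2)*(p - 4)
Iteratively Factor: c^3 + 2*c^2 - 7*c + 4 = (c + 4)*(c^2 - 2*c + 1) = (c - 1)*(c + 4)*(c - 1)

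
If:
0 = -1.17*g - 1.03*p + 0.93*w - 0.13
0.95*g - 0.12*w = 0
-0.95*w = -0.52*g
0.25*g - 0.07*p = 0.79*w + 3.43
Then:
No Solution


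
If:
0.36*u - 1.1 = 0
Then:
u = 3.06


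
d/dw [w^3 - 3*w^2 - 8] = 3*w*(w - 2)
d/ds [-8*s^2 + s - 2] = 1 - 16*s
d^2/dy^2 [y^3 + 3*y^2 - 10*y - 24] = 6*y + 6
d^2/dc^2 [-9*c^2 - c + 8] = -18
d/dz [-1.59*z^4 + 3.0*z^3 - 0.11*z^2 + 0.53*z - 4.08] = -6.36*z^3 + 9.0*z^2 - 0.22*z + 0.53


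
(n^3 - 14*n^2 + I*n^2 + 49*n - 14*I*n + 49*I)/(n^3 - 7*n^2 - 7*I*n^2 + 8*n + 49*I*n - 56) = (n - 7)/(n - 8*I)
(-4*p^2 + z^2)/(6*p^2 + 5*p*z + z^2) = (-2*p + z)/(3*p + z)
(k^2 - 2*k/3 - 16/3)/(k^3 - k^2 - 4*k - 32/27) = 9*(k + 2)/(9*k^2 + 15*k + 4)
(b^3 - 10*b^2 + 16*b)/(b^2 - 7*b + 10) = b*(b - 8)/(b - 5)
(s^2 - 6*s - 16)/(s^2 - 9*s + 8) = (s + 2)/(s - 1)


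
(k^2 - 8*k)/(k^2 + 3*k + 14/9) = 9*k*(k - 8)/(9*k^2 + 27*k + 14)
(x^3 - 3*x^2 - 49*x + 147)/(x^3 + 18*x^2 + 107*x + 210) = (x^2 - 10*x + 21)/(x^2 + 11*x + 30)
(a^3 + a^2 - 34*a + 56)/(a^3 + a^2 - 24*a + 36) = (a^2 + 3*a - 28)/(a^2 + 3*a - 18)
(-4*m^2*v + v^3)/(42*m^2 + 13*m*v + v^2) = v*(-4*m^2 + v^2)/(42*m^2 + 13*m*v + v^2)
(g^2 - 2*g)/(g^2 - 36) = g*(g - 2)/(g^2 - 36)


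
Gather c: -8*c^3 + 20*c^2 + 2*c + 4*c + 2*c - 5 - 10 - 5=-8*c^3 + 20*c^2 + 8*c - 20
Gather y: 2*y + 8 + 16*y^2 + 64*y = 16*y^2 + 66*y + 8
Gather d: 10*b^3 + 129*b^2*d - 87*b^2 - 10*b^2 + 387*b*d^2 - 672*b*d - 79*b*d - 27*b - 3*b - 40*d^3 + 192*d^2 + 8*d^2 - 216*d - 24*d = 10*b^3 - 97*b^2 - 30*b - 40*d^3 + d^2*(387*b + 200) + d*(129*b^2 - 751*b - 240)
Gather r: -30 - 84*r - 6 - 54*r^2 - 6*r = -54*r^2 - 90*r - 36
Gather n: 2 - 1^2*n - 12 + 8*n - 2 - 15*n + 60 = 48 - 8*n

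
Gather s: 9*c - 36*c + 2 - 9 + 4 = -27*c - 3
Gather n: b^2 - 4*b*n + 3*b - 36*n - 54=b^2 + 3*b + n*(-4*b - 36) - 54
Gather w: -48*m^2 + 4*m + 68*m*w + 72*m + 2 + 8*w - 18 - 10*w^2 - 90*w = -48*m^2 + 76*m - 10*w^2 + w*(68*m - 82) - 16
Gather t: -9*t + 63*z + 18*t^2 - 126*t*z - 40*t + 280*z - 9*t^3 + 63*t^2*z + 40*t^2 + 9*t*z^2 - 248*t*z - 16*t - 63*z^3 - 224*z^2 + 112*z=-9*t^3 + t^2*(63*z + 58) + t*(9*z^2 - 374*z - 65) - 63*z^3 - 224*z^2 + 455*z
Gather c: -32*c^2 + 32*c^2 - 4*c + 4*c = 0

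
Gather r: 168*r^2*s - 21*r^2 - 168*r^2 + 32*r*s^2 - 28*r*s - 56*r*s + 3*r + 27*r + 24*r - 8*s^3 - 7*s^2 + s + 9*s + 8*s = r^2*(168*s - 189) + r*(32*s^2 - 84*s + 54) - 8*s^3 - 7*s^2 + 18*s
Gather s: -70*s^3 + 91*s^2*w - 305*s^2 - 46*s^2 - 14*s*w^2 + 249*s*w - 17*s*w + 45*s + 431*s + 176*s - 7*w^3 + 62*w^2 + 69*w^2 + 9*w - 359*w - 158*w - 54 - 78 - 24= -70*s^3 + s^2*(91*w - 351) + s*(-14*w^2 + 232*w + 652) - 7*w^3 + 131*w^2 - 508*w - 156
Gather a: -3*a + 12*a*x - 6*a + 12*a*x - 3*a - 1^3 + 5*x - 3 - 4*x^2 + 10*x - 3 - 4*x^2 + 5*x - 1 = a*(24*x - 12) - 8*x^2 + 20*x - 8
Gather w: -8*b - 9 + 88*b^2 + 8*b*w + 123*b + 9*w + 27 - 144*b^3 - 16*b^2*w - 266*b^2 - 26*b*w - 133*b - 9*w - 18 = -144*b^3 - 178*b^2 - 18*b + w*(-16*b^2 - 18*b)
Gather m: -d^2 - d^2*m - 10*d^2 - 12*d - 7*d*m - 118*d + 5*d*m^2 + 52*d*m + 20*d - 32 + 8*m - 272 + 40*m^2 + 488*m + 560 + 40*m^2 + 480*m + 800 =-11*d^2 - 110*d + m^2*(5*d + 80) + m*(-d^2 + 45*d + 976) + 1056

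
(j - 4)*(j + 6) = j^2 + 2*j - 24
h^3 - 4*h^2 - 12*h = h*(h - 6)*(h + 2)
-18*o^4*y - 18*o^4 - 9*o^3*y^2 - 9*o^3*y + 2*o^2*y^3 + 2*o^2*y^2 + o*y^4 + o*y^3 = (-3*o + y)*(2*o + y)*(3*o + y)*(o*y + o)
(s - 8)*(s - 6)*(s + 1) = s^3 - 13*s^2 + 34*s + 48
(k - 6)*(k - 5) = k^2 - 11*k + 30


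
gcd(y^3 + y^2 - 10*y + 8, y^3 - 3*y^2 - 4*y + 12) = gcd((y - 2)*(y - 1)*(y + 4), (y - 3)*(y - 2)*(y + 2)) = y - 2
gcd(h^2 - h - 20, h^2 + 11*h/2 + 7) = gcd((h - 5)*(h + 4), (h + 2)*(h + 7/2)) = 1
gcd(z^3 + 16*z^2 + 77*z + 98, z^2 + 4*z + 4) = z + 2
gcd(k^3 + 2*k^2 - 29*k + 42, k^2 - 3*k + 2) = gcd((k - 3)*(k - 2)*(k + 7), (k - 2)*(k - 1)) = k - 2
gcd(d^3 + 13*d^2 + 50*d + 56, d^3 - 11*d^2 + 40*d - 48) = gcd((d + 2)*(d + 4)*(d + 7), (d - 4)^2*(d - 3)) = 1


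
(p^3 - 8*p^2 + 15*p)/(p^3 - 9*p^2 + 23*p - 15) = p/(p - 1)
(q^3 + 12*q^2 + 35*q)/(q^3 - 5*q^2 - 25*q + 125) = q*(q + 7)/(q^2 - 10*q + 25)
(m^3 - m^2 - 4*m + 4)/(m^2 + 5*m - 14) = (m^2 + m - 2)/(m + 7)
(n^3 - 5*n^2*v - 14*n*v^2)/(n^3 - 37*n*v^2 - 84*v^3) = n*(n + 2*v)/(n^2 + 7*n*v + 12*v^2)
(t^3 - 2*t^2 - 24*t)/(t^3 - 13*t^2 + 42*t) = (t + 4)/(t - 7)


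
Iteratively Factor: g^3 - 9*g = (g + 3)*(g^2 - 3*g) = (g - 3)*(g + 3)*(g)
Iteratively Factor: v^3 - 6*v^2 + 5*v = (v)*(v^2 - 6*v + 5) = v*(v - 5)*(v - 1)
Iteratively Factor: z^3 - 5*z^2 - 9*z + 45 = (z - 3)*(z^2 - 2*z - 15) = (z - 5)*(z - 3)*(z + 3)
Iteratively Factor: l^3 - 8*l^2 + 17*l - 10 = (l - 2)*(l^2 - 6*l + 5) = (l - 2)*(l - 1)*(l - 5)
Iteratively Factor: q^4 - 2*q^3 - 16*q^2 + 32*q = (q + 4)*(q^3 - 6*q^2 + 8*q) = q*(q + 4)*(q^2 - 6*q + 8) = q*(q - 4)*(q + 4)*(q - 2)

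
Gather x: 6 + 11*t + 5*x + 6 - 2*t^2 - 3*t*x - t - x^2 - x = -2*t^2 + 10*t - x^2 + x*(4 - 3*t) + 12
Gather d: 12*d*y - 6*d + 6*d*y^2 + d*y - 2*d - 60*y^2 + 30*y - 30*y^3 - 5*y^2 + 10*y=d*(6*y^2 + 13*y - 8) - 30*y^3 - 65*y^2 + 40*y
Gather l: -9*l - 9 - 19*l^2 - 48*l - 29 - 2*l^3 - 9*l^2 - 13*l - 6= -2*l^3 - 28*l^2 - 70*l - 44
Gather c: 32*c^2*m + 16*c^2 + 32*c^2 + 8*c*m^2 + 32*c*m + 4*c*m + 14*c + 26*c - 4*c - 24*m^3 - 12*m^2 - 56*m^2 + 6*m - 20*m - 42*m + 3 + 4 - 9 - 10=c^2*(32*m + 48) + c*(8*m^2 + 36*m + 36) - 24*m^3 - 68*m^2 - 56*m - 12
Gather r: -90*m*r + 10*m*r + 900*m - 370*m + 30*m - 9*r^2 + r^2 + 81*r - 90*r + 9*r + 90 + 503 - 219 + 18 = -80*m*r + 560*m - 8*r^2 + 392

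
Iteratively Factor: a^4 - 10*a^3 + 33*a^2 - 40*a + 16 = (a - 1)*(a^3 - 9*a^2 + 24*a - 16) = (a - 1)^2*(a^2 - 8*a + 16) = (a - 4)*(a - 1)^2*(a - 4)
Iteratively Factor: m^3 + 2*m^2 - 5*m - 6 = (m + 3)*(m^2 - m - 2) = (m + 1)*(m + 3)*(m - 2)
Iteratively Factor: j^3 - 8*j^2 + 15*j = (j - 5)*(j^2 - 3*j) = j*(j - 5)*(j - 3)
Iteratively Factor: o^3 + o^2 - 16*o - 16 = (o + 1)*(o^2 - 16) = (o - 4)*(o + 1)*(o + 4)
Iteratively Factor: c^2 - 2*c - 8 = (c + 2)*(c - 4)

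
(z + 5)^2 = z^2 + 10*z + 25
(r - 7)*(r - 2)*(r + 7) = r^3 - 2*r^2 - 49*r + 98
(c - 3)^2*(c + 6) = c^3 - 27*c + 54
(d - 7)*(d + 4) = d^2 - 3*d - 28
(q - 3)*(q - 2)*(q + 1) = q^3 - 4*q^2 + q + 6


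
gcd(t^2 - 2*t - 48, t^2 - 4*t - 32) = t - 8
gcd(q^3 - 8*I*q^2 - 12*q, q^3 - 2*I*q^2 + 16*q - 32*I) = q - 2*I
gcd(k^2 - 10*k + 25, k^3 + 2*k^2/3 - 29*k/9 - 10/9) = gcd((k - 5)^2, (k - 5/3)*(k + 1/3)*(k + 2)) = 1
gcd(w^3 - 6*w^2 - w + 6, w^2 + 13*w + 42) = 1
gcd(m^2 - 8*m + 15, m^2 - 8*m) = 1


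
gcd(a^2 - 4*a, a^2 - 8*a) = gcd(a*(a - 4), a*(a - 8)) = a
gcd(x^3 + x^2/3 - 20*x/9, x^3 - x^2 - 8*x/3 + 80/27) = x^2 + x/3 - 20/9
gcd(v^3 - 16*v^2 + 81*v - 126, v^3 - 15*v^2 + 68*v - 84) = v^2 - 13*v + 42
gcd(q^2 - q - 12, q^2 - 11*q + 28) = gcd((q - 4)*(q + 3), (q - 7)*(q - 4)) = q - 4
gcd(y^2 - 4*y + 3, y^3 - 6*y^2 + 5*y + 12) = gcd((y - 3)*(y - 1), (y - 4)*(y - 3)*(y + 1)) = y - 3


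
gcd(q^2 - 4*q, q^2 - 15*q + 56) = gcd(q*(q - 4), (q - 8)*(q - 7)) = 1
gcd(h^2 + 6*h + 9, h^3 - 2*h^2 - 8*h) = 1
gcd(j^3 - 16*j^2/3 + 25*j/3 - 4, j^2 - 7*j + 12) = j - 3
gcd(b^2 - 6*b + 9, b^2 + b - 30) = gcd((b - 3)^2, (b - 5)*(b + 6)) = 1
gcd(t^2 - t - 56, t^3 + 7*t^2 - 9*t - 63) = t + 7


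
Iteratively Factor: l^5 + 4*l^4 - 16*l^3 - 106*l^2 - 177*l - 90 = (l + 3)*(l^4 + l^3 - 19*l^2 - 49*l - 30) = (l + 1)*(l + 3)*(l^3 - 19*l - 30) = (l - 5)*(l + 1)*(l + 3)*(l^2 + 5*l + 6) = (l - 5)*(l + 1)*(l + 3)^2*(l + 2)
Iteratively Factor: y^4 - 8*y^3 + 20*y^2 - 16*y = (y - 4)*(y^3 - 4*y^2 + 4*y) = (y - 4)*(y - 2)*(y^2 - 2*y) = (y - 4)*(y - 2)^2*(y)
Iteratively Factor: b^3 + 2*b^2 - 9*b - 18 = (b + 3)*(b^2 - b - 6) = (b - 3)*(b + 3)*(b + 2)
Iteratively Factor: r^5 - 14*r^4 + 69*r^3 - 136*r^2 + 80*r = (r)*(r^4 - 14*r^3 + 69*r^2 - 136*r + 80) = r*(r - 1)*(r^3 - 13*r^2 + 56*r - 80) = r*(r - 4)*(r - 1)*(r^2 - 9*r + 20) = r*(r - 5)*(r - 4)*(r - 1)*(r - 4)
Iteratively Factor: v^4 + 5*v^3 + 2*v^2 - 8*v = (v + 2)*(v^3 + 3*v^2 - 4*v) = (v + 2)*(v + 4)*(v^2 - v) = (v - 1)*(v + 2)*(v + 4)*(v)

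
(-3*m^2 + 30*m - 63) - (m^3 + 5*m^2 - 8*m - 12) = -m^3 - 8*m^2 + 38*m - 51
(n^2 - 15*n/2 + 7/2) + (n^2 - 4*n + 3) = 2*n^2 - 23*n/2 + 13/2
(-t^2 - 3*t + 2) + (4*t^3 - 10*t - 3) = 4*t^3 - t^2 - 13*t - 1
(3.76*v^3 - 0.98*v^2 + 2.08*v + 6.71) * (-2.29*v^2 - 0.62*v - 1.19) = -8.6104*v^5 - 0.0869999999999997*v^4 - 8.63*v^3 - 15.4893*v^2 - 6.6354*v - 7.9849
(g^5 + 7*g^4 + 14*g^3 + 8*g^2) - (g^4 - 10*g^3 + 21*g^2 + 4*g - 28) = g^5 + 6*g^4 + 24*g^3 - 13*g^2 - 4*g + 28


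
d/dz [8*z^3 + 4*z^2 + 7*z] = 24*z^2 + 8*z + 7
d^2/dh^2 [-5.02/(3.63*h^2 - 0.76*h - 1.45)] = (-132.296076*h^2 + 27.698352*h + 5.02*(7.26*h - 0.76)*(14.52*h - 1.52) + 52.84554)/(-3.63*h^2 + 0.76*h + 1.45)^3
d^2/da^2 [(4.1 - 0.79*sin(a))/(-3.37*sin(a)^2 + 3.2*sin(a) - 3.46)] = (-8.971951*sin(a)^5 + 177.7338*sin(a)^4 - 59.42995*sin(a)^3 - 437.3699*sin(a)^2 + 245.954688*sin(a) + 29.1394)/(38.272753*sin(a)^6 - 109.02624*sin(a)^5 + 221.411022*sin(a)^4 - 256.64384*sin(a)^3 + 227.324076*sin(a)^2 - 114.92736*sin(a) + 41.421736)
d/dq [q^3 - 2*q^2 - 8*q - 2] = 3*q^2 - 4*q - 8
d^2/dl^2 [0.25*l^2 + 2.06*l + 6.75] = 0.500000000000000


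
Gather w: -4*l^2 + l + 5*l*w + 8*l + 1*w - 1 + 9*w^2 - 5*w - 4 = -4*l^2 + 9*l + 9*w^2 + w*(5*l - 4) - 5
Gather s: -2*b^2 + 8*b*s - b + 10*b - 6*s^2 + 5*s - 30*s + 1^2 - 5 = -2*b^2 + 9*b - 6*s^2 + s*(8*b - 25) - 4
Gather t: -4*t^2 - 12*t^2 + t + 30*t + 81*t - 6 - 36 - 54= -16*t^2 + 112*t - 96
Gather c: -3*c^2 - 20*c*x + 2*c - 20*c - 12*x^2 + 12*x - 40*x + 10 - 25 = -3*c^2 + c*(-20*x - 18) - 12*x^2 - 28*x - 15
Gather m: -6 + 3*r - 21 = 3*r - 27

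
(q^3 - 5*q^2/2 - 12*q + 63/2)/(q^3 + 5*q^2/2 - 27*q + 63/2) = (2*q^2 + q - 21)/(2*q^2 + 11*q - 21)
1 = 1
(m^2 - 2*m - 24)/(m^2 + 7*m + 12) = (m - 6)/(m + 3)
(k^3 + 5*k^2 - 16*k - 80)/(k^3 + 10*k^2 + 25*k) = (k^2 - 16)/(k*(k + 5))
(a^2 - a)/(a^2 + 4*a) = (a - 1)/(a + 4)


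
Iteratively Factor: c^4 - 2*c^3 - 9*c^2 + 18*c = (c - 3)*(c^3 + c^2 - 6*c) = (c - 3)*(c + 3)*(c^2 - 2*c) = (c - 3)*(c - 2)*(c + 3)*(c)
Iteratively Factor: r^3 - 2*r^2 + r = (r - 1)*(r^2 - r) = (r - 1)^2*(r)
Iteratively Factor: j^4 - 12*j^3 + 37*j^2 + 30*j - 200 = (j - 5)*(j^3 - 7*j^2 + 2*j + 40) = (j - 5)*(j + 2)*(j^2 - 9*j + 20) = (j - 5)^2*(j + 2)*(j - 4)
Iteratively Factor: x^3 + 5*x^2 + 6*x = (x + 2)*(x^2 + 3*x) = x*(x + 2)*(x + 3)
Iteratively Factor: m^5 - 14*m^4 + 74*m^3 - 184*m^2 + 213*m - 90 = (m - 5)*(m^4 - 9*m^3 + 29*m^2 - 39*m + 18) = (m - 5)*(m - 3)*(m^3 - 6*m^2 + 11*m - 6) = (m - 5)*(m - 3)*(m - 2)*(m^2 - 4*m + 3) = (m - 5)*(m - 3)^2*(m - 2)*(m - 1)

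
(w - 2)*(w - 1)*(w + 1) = w^3 - 2*w^2 - w + 2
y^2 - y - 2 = (y - 2)*(y + 1)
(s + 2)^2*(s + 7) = s^3 + 11*s^2 + 32*s + 28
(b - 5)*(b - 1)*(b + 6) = b^3 - 31*b + 30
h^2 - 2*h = h*(h - 2)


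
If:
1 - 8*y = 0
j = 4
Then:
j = 4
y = 1/8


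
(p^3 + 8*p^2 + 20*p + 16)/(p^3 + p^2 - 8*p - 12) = (p + 4)/(p - 3)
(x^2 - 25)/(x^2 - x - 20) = (x + 5)/(x + 4)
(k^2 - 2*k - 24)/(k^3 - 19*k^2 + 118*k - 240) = (k + 4)/(k^2 - 13*k + 40)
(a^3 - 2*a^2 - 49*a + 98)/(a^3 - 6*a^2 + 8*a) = (a^2 - 49)/(a*(a - 4))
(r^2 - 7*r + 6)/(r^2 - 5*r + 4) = (r - 6)/(r - 4)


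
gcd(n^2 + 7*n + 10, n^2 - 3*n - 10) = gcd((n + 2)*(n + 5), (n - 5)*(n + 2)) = n + 2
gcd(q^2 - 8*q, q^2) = q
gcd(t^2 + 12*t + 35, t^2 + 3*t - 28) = t + 7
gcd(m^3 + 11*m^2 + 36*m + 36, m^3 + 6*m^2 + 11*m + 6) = m^2 + 5*m + 6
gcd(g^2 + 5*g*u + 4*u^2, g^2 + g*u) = g + u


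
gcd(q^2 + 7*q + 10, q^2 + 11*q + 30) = q + 5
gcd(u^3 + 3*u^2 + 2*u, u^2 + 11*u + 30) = 1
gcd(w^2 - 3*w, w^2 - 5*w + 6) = w - 3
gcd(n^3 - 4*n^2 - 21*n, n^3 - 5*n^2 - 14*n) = n^2 - 7*n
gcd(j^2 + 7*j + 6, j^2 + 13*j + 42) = j + 6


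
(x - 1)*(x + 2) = x^2 + x - 2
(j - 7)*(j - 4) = j^2 - 11*j + 28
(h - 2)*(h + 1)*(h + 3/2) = h^3 + h^2/2 - 7*h/2 - 3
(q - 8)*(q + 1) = q^2 - 7*q - 8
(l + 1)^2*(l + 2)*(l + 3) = l^4 + 7*l^3 + 17*l^2 + 17*l + 6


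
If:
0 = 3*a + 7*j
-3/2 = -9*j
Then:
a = -7/18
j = 1/6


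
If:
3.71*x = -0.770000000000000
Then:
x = -0.21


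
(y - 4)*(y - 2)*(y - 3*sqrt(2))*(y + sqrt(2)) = y^4 - 6*y^3 - 2*sqrt(2)*y^3 + 2*y^2 + 12*sqrt(2)*y^2 - 16*sqrt(2)*y + 36*y - 48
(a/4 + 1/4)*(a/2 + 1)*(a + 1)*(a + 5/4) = a^4/8 + 21*a^3/32 + 5*a^2/4 + 33*a/32 + 5/16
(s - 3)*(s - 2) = s^2 - 5*s + 6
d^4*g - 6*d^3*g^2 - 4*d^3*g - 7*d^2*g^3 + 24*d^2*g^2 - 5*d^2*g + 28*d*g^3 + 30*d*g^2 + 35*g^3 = (d - 5)*(d - 7*g)*(d + g)*(d*g + g)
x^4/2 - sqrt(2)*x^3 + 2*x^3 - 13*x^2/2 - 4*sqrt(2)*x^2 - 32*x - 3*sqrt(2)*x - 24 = (x/2 + sqrt(2))*(x + 1)*(x + 3)*(x - 4*sqrt(2))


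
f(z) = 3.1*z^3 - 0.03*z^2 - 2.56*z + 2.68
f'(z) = 9.3*z^2 - 0.06*z - 2.56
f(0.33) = 1.94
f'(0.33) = -1.57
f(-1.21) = 0.24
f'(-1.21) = 11.13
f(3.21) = 96.69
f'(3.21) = 93.08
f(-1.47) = -3.47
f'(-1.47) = 17.62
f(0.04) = 2.58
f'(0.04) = -2.55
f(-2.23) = -26.14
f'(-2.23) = 43.82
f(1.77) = 15.25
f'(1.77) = 26.47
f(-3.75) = -151.62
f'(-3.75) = 128.45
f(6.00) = 655.84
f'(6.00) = 331.88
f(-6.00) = -652.64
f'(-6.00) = 332.60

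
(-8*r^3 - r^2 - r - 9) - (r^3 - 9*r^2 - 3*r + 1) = -9*r^3 + 8*r^2 + 2*r - 10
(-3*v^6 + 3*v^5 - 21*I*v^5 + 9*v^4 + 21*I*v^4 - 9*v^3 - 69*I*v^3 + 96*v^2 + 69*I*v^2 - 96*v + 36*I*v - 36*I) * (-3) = 9*v^6 - 9*v^5 + 63*I*v^5 - 27*v^4 - 63*I*v^4 + 27*v^3 + 207*I*v^3 - 288*v^2 - 207*I*v^2 + 288*v - 108*I*v + 108*I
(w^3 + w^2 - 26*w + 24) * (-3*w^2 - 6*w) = -3*w^5 - 9*w^4 + 72*w^3 + 84*w^2 - 144*w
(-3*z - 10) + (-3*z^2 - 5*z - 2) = -3*z^2 - 8*z - 12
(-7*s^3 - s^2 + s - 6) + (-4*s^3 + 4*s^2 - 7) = -11*s^3 + 3*s^2 + s - 13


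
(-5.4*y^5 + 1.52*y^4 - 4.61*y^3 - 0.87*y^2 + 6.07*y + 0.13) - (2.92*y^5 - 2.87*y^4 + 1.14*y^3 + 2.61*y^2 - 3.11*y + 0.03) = -8.32*y^5 + 4.39*y^4 - 5.75*y^3 - 3.48*y^2 + 9.18*y + 0.1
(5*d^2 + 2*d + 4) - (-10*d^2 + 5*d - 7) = 15*d^2 - 3*d + 11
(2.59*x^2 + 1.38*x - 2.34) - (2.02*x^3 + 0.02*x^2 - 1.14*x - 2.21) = -2.02*x^3 + 2.57*x^2 + 2.52*x - 0.13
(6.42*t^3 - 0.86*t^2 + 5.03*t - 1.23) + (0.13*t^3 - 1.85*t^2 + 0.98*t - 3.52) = 6.55*t^3 - 2.71*t^2 + 6.01*t - 4.75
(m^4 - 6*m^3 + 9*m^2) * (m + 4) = m^5 - 2*m^4 - 15*m^3 + 36*m^2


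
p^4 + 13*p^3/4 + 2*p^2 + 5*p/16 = p*(p + 1/4)*(p + 1/2)*(p + 5/2)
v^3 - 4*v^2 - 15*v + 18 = (v - 6)*(v - 1)*(v + 3)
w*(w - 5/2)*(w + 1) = w^3 - 3*w^2/2 - 5*w/2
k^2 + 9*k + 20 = (k + 4)*(k + 5)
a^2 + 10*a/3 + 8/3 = (a + 4/3)*(a + 2)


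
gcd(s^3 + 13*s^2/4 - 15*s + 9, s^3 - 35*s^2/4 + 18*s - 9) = s^2 - 11*s/4 + 3/2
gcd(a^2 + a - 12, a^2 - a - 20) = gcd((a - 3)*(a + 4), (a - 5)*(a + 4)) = a + 4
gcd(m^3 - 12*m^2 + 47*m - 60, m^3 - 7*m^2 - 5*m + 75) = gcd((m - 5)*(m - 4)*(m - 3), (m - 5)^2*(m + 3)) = m - 5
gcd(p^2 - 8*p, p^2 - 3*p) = p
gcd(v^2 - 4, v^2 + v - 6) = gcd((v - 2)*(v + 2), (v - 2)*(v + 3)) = v - 2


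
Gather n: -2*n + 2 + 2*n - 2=0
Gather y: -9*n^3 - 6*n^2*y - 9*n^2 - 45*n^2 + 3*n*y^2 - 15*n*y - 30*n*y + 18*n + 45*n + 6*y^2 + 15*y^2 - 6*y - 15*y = -9*n^3 - 54*n^2 + 63*n + y^2*(3*n + 21) + y*(-6*n^2 - 45*n - 21)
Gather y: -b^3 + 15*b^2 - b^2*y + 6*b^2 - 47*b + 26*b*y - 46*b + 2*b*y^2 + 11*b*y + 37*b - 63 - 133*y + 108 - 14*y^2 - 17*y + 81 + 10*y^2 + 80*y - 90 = -b^3 + 21*b^2 - 56*b + y^2*(2*b - 4) + y*(-b^2 + 37*b - 70) + 36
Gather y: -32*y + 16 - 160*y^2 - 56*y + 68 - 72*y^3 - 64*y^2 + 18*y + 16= -72*y^3 - 224*y^2 - 70*y + 100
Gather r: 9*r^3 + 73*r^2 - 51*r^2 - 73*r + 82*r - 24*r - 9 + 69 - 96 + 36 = 9*r^3 + 22*r^2 - 15*r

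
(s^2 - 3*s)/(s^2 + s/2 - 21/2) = 2*s/(2*s + 7)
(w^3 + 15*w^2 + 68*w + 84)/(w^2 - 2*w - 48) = (w^2 + 9*w + 14)/(w - 8)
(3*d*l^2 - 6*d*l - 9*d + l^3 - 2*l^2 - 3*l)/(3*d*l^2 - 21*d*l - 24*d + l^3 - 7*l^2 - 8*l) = (l - 3)/(l - 8)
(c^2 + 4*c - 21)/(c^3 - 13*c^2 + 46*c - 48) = (c + 7)/(c^2 - 10*c + 16)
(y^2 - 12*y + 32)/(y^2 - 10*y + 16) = (y - 4)/(y - 2)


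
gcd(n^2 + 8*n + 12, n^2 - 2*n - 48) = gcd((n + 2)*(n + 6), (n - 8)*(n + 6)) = n + 6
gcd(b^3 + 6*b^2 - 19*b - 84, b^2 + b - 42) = b + 7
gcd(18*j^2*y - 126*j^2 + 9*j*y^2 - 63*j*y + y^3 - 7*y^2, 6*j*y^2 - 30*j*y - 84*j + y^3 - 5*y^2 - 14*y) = 6*j*y - 42*j + y^2 - 7*y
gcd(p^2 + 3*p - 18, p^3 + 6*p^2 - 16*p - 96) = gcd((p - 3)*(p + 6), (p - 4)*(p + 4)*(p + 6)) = p + 6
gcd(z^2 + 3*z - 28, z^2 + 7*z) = z + 7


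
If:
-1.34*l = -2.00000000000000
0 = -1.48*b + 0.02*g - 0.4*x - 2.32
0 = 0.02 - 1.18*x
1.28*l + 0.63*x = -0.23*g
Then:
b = -1.69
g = -8.35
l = 1.49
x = 0.02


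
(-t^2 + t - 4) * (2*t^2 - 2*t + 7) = -2*t^4 + 4*t^3 - 17*t^2 + 15*t - 28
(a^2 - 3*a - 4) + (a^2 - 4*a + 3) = 2*a^2 - 7*a - 1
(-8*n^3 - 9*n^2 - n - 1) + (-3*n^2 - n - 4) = -8*n^3 - 12*n^2 - 2*n - 5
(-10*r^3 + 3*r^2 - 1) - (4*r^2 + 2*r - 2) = -10*r^3 - r^2 - 2*r + 1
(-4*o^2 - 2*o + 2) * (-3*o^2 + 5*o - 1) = 12*o^4 - 14*o^3 - 12*o^2 + 12*o - 2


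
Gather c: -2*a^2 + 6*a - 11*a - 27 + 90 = -2*a^2 - 5*a + 63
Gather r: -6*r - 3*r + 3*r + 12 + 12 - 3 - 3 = 18 - 6*r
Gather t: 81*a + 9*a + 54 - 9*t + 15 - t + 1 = 90*a - 10*t + 70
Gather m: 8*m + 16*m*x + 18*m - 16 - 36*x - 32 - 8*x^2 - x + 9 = m*(16*x + 26) - 8*x^2 - 37*x - 39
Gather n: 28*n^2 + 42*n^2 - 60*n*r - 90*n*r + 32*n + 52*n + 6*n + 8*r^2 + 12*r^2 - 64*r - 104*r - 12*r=70*n^2 + n*(90 - 150*r) + 20*r^2 - 180*r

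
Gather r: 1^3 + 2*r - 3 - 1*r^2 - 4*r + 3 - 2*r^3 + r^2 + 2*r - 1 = -2*r^3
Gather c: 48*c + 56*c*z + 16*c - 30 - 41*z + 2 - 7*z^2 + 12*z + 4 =c*(56*z + 64) - 7*z^2 - 29*z - 24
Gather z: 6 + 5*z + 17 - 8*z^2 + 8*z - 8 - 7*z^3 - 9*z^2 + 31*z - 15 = -7*z^3 - 17*z^2 + 44*z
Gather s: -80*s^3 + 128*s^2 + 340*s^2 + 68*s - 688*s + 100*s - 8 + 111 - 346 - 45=-80*s^3 + 468*s^2 - 520*s - 288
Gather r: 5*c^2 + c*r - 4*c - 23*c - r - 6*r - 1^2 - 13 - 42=5*c^2 - 27*c + r*(c - 7) - 56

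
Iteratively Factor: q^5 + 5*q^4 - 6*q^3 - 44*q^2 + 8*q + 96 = (q + 2)*(q^4 + 3*q^3 - 12*q^2 - 20*q + 48) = (q - 2)*(q + 2)*(q^3 + 5*q^2 - 2*q - 24) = (q - 2)*(q + 2)*(q + 4)*(q^2 + q - 6) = (q - 2)*(q + 2)*(q + 3)*(q + 4)*(q - 2)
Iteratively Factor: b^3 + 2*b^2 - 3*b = (b - 1)*(b^2 + 3*b) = b*(b - 1)*(b + 3)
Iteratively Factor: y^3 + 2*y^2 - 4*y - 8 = (y + 2)*(y^2 - 4) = (y + 2)^2*(y - 2)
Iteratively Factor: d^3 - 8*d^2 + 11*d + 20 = (d - 5)*(d^2 - 3*d - 4) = (d - 5)*(d + 1)*(d - 4)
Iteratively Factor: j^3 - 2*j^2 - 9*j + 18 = (j - 3)*(j^2 + j - 6) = (j - 3)*(j + 3)*(j - 2)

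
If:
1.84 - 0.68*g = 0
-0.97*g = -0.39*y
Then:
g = 2.71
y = 6.73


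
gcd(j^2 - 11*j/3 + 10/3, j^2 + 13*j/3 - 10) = j - 5/3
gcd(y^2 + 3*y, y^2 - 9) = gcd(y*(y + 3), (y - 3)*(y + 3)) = y + 3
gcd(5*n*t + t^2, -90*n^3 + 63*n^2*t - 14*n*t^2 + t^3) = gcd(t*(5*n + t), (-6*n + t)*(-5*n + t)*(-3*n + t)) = 1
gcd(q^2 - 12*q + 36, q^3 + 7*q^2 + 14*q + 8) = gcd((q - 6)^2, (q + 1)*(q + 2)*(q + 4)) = 1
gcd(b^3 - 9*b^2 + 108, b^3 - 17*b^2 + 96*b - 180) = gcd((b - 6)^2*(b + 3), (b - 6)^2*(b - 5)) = b^2 - 12*b + 36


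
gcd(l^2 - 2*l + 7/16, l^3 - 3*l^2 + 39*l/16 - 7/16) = l^2 - 2*l + 7/16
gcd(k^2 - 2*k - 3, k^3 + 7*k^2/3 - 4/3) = k + 1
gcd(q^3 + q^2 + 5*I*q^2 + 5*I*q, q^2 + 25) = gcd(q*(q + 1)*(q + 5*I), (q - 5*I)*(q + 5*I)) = q + 5*I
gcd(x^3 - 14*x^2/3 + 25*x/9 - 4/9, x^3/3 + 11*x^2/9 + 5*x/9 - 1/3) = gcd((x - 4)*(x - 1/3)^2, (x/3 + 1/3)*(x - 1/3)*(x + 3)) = x - 1/3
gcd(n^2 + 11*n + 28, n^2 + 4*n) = n + 4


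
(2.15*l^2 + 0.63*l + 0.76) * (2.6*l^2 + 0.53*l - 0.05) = 5.59*l^4 + 2.7775*l^3 + 2.2024*l^2 + 0.3713*l - 0.038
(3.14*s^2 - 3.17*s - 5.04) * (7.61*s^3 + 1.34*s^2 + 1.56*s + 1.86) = 23.8954*s^5 - 19.9161*s^4 - 37.7038*s^3 - 5.8584*s^2 - 13.7586*s - 9.3744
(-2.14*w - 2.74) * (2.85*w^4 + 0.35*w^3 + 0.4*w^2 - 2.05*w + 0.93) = -6.099*w^5 - 8.558*w^4 - 1.815*w^3 + 3.291*w^2 + 3.6268*w - 2.5482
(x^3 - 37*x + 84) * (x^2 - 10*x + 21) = x^5 - 10*x^4 - 16*x^3 + 454*x^2 - 1617*x + 1764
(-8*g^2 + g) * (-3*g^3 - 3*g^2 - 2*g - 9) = 24*g^5 + 21*g^4 + 13*g^3 + 70*g^2 - 9*g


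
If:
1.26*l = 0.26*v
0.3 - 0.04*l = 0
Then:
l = 7.50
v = 36.35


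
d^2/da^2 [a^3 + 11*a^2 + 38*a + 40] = 6*a + 22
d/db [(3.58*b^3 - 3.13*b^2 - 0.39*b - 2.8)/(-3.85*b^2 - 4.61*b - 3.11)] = (-13.783*b^4 - 33.0076*b^3 - 20.4736*b^2 - 2.0914*b - 11.6951)/(14.8225*b^4 + 35.497*b^3 + 45.1991*b^2 + 28.6742*b + 9.6721)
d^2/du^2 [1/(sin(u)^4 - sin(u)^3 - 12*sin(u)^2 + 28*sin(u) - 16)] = (-16*sin(u)^5 - 57*sin(u)^4 - 2*sin(u)^3 + 248*sin(u)^2 + 48*sin(u) - 296)/((sin(u) - 2)^4*(sin(u) - 1)^2*(sin(u) + 4)^3)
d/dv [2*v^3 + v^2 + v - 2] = 6*v^2 + 2*v + 1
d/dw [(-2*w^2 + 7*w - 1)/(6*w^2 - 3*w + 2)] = (-36*w^2 + 4*w + 11)/(36*w^4 - 36*w^3 + 33*w^2 - 12*w + 4)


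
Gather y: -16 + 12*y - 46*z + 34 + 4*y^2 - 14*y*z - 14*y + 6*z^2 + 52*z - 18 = 4*y^2 + y*(-14*z - 2) + 6*z^2 + 6*z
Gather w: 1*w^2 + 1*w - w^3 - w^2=-w^3 + w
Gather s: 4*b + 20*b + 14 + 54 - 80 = 24*b - 12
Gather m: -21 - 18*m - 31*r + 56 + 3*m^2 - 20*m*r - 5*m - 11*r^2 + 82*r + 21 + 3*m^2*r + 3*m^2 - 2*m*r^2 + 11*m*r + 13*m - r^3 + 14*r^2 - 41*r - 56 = m^2*(3*r + 6) + m*(-2*r^2 - 9*r - 10) - r^3 + 3*r^2 + 10*r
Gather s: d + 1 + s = d + s + 1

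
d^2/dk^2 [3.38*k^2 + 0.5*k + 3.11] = 6.76000000000000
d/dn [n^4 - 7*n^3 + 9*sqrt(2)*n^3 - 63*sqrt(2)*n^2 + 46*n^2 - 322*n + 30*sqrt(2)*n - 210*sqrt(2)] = 4*n^3 - 21*n^2 + 27*sqrt(2)*n^2 - 126*sqrt(2)*n + 92*n - 322 + 30*sqrt(2)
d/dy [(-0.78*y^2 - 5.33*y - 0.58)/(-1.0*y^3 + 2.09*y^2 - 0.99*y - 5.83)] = (-0.78*y^4 - 10.66*y^3 + 10.1719*y^2 + 11.5192*y + 30.4997)/(1.0*y^6 - 4.18*y^5 + 6.3481*y^4 + 7.5218*y^3 - 23.3893*y^2 + 11.5434*y + 33.9889)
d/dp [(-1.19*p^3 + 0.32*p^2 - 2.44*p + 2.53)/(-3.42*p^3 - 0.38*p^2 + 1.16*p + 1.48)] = (1.5466*p^4 - 19.4504*p^3 + 20.1182*p^2 + 2.87*p - 6.546)/(11.6964*p^6 + 2.5992*p^5 - 7.79*p^4 - 11.0048*p^3 + 0.2208*p^2 + 3.4336*p + 2.1904)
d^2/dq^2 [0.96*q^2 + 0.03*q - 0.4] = 1.92000000000000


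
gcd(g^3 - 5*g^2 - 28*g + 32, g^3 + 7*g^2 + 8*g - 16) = g^2 + 3*g - 4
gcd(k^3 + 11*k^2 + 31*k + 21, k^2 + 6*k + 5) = k + 1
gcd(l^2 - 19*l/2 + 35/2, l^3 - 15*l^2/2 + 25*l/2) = l - 5/2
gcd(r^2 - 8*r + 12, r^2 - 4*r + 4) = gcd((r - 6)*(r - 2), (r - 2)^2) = r - 2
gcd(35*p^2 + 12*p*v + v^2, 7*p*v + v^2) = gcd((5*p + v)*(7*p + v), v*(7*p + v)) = 7*p + v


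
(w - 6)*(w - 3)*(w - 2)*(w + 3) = w^4 - 8*w^3 + 3*w^2 + 72*w - 108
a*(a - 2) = a^2 - 2*a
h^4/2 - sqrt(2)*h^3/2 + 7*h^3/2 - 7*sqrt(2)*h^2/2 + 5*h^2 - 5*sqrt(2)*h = h*(h/2 + 1)*(h + 5)*(h - sqrt(2))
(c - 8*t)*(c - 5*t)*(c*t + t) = c^3*t - 13*c^2*t^2 + c^2*t + 40*c*t^3 - 13*c*t^2 + 40*t^3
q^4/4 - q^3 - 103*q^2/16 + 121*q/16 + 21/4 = (q/4 + 1)*(q - 7)*(q - 3/2)*(q + 1/2)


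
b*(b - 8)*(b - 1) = b^3 - 9*b^2 + 8*b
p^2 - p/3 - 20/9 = (p - 5/3)*(p + 4/3)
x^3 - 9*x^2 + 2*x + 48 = (x - 8)*(x - 3)*(x + 2)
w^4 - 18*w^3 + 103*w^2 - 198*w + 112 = (w - 8)*(w - 7)*(w - 2)*(w - 1)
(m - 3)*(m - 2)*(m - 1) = m^3 - 6*m^2 + 11*m - 6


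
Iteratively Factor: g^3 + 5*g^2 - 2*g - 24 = (g + 3)*(g^2 + 2*g - 8) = (g - 2)*(g + 3)*(g + 4)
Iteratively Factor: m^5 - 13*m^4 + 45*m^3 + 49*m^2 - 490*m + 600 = (m - 5)*(m^4 - 8*m^3 + 5*m^2 + 74*m - 120) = (m - 5)^2*(m^3 - 3*m^2 - 10*m + 24) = (m - 5)^2*(m - 4)*(m^2 + m - 6) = (m - 5)^2*(m - 4)*(m - 2)*(m + 3)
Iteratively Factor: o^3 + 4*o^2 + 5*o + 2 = (o + 1)*(o^2 + 3*o + 2) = (o + 1)^2*(o + 2)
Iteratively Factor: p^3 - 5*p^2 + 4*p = (p)*(p^2 - 5*p + 4) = p*(p - 4)*(p - 1)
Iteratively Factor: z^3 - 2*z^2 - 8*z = (z)*(z^2 - 2*z - 8) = z*(z + 2)*(z - 4)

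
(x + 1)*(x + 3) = x^2 + 4*x + 3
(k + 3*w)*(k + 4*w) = k^2 + 7*k*w + 12*w^2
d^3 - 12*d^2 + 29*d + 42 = (d - 7)*(d - 6)*(d + 1)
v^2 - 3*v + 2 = (v - 2)*(v - 1)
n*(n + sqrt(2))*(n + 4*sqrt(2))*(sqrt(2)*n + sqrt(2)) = sqrt(2)*n^4 + sqrt(2)*n^3 + 10*n^3 + 10*n^2 + 8*sqrt(2)*n^2 + 8*sqrt(2)*n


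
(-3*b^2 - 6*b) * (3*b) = -9*b^3 - 18*b^2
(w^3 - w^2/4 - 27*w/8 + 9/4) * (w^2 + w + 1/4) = w^5 + 3*w^4/4 - 27*w^3/8 - 19*w^2/16 + 45*w/32 + 9/16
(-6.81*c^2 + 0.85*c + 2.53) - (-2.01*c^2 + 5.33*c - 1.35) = -4.8*c^2 - 4.48*c + 3.88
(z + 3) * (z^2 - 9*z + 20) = z^3 - 6*z^2 - 7*z + 60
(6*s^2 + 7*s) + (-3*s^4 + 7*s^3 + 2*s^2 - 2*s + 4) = -3*s^4 + 7*s^3 + 8*s^2 + 5*s + 4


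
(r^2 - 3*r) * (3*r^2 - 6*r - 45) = 3*r^4 - 15*r^3 - 27*r^2 + 135*r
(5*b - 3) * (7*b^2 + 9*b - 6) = 35*b^3 + 24*b^2 - 57*b + 18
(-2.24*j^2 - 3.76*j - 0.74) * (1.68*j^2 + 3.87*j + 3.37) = -3.7632*j^4 - 14.9856*j^3 - 23.3432*j^2 - 15.535*j - 2.4938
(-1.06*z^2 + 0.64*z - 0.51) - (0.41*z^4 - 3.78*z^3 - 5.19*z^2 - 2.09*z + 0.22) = -0.41*z^4 + 3.78*z^3 + 4.13*z^2 + 2.73*z - 0.73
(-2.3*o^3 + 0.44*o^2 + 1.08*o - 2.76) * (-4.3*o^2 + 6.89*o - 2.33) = 9.89*o^5 - 17.739*o^4 + 3.7466*o^3 + 18.284*o^2 - 21.5328*o + 6.4308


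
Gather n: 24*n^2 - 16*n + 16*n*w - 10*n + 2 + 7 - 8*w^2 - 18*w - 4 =24*n^2 + n*(16*w - 26) - 8*w^2 - 18*w + 5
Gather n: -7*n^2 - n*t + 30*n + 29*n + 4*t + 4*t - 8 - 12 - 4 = -7*n^2 + n*(59 - t) + 8*t - 24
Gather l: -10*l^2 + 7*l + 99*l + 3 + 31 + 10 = -10*l^2 + 106*l + 44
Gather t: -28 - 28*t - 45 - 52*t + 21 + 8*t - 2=-72*t - 54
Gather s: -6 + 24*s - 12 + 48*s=72*s - 18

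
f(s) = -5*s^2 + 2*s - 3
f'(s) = 2 - 10*s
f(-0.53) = -5.46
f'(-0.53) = 7.30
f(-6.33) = -216.00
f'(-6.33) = 65.30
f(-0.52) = -5.39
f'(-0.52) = 7.20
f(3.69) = -63.70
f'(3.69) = -34.90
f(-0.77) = -7.50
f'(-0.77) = 9.70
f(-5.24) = -150.77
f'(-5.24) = 54.40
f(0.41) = -3.02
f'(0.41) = -2.10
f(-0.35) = -4.31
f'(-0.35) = 5.50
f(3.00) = -42.00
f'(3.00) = -28.00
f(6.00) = -171.00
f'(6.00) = -58.00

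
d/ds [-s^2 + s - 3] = 1 - 2*s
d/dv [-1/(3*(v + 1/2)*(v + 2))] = 2*(4*v + 5)/(3*(v + 2)^2*(2*v + 1)^2)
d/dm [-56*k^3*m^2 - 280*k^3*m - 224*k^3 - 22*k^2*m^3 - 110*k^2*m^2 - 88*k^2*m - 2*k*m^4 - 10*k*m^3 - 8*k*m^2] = 2*k*(-56*k^2*m - 140*k^2 - 33*k*m^2 - 110*k*m - 44*k - 4*m^3 - 15*m^2 - 8*m)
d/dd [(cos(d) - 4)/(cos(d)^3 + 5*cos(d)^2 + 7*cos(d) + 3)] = (-9*cos(d) + cos(2*d) - 30)*sin(d)/((cos(d) + 1)^3*(cos(d) + 3)^2)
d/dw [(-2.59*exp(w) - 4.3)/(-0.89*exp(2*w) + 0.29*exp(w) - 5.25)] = (-2.3051*exp(2*w) - 7.654*exp(w) + 14.8445)*exp(w)/(0.7921*exp(4*w) - 0.5162*exp(3*w) + 9.4291*exp(2*w) - 3.045*exp(w) + 27.5625)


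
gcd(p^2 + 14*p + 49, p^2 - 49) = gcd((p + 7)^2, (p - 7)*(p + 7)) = p + 7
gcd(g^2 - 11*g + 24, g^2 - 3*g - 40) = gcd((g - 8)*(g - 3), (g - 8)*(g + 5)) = g - 8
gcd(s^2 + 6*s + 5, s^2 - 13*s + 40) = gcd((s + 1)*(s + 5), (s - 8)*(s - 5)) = 1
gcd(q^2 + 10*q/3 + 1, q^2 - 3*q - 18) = q + 3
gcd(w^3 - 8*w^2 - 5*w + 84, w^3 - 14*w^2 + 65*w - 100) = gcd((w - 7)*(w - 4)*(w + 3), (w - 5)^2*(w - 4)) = w - 4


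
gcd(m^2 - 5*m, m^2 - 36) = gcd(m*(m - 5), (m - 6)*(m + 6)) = 1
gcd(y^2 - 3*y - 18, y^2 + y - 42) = y - 6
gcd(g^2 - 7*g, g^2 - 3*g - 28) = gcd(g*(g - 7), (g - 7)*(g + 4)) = g - 7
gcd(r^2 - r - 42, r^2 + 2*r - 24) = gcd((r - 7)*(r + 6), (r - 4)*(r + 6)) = r + 6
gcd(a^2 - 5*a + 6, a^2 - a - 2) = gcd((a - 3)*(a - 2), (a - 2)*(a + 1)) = a - 2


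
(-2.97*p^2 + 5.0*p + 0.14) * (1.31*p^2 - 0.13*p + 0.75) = -3.8907*p^4 + 6.9361*p^3 - 2.6941*p^2 + 3.7318*p + 0.105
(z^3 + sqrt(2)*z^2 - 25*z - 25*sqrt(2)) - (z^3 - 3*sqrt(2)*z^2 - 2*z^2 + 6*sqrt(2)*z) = 2*z^2 + 4*sqrt(2)*z^2 - 25*z - 6*sqrt(2)*z - 25*sqrt(2)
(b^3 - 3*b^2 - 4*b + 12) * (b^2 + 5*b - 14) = b^5 + 2*b^4 - 33*b^3 + 34*b^2 + 116*b - 168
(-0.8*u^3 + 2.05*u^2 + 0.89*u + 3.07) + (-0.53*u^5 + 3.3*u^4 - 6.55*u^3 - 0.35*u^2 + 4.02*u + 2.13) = -0.53*u^5 + 3.3*u^4 - 7.35*u^3 + 1.7*u^2 + 4.91*u + 5.2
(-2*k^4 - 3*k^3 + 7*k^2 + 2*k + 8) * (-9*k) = 18*k^5 + 27*k^4 - 63*k^3 - 18*k^2 - 72*k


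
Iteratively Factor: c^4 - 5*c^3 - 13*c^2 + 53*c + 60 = (c - 5)*(c^3 - 13*c - 12) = (c - 5)*(c + 1)*(c^2 - c - 12) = (c - 5)*(c - 4)*(c + 1)*(c + 3)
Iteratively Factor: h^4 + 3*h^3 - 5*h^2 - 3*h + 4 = (h - 1)*(h^3 + 4*h^2 - h - 4) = (h - 1)*(h + 1)*(h^2 + 3*h - 4) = (h - 1)^2*(h + 1)*(h + 4)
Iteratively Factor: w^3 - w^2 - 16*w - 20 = (w + 2)*(w^2 - 3*w - 10) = (w + 2)^2*(w - 5)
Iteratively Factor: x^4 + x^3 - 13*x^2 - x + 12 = (x - 3)*(x^3 + 4*x^2 - x - 4) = (x - 3)*(x + 1)*(x^2 + 3*x - 4) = (x - 3)*(x + 1)*(x + 4)*(x - 1)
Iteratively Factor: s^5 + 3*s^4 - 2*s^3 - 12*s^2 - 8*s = (s)*(s^4 + 3*s^3 - 2*s^2 - 12*s - 8) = s*(s + 2)*(s^3 + s^2 - 4*s - 4) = s*(s - 2)*(s + 2)*(s^2 + 3*s + 2) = s*(s - 2)*(s + 1)*(s + 2)*(s + 2)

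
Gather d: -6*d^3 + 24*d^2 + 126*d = -6*d^3 + 24*d^2 + 126*d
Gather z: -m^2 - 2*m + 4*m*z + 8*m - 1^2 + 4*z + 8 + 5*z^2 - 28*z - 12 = -m^2 + 6*m + 5*z^2 + z*(4*m - 24) - 5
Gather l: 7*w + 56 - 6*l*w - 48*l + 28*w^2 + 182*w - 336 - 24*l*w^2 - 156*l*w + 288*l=l*(-24*w^2 - 162*w + 240) + 28*w^2 + 189*w - 280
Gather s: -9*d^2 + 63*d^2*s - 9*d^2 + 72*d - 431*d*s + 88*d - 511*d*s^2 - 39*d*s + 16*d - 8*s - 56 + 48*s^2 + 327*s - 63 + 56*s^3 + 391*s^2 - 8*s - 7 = -18*d^2 + 176*d + 56*s^3 + s^2*(439 - 511*d) + s*(63*d^2 - 470*d + 311) - 126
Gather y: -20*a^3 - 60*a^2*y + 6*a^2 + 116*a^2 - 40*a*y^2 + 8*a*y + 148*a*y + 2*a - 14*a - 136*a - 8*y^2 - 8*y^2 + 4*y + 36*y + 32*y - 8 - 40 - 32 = -20*a^3 + 122*a^2 - 148*a + y^2*(-40*a - 16) + y*(-60*a^2 + 156*a + 72) - 80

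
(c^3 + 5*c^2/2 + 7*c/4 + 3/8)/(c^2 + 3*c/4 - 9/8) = (4*c^2 + 4*c + 1)/(4*c - 3)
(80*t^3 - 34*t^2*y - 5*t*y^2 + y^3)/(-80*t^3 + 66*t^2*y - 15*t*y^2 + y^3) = (5*t + y)/(-5*t + y)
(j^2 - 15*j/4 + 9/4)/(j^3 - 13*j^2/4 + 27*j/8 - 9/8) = 2*(j - 3)/(2*j^2 - 5*j + 3)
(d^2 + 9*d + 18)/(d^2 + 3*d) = (d + 6)/d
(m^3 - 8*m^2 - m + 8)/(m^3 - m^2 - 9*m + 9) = (m^2 - 7*m - 8)/(m^2 - 9)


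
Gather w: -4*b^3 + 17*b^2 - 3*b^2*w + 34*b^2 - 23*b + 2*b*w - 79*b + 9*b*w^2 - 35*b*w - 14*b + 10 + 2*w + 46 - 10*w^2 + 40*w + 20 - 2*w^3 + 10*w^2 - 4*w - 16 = -4*b^3 + 51*b^2 + 9*b*w^2 - 116*b - 2*w^3 + w*(-3*b^2 - 33*b + 38) + 60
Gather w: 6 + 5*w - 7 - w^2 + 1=-w^2 + 5*w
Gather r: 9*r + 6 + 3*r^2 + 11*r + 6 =3*r^2 + 20*r + 12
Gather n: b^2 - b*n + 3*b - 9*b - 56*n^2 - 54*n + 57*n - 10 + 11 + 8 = b^2 - 6*b - 56*n^2 + n*(3 - b) + 9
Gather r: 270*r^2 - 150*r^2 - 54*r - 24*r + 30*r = 120*r^2 - 48*r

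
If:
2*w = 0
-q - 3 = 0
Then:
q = -3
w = 0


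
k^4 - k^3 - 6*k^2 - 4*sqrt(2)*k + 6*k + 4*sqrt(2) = (k - 1)*(k - 2*sqrt(2))*(k + sqrt(2))^2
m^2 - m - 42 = (m - 7)*(m + 6)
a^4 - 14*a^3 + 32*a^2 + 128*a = a*(a - 8)^2*(a + 2)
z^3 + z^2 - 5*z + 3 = (z - 1)^2*(z + 3)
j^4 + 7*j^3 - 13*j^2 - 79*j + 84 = (j - 3)*(j - 1)*(j + 4)*(j + 7)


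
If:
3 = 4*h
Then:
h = 3/4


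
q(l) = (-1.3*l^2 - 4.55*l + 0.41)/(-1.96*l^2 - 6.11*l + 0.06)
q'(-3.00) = -19.37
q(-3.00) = 3.15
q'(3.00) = -0.00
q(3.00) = 0.69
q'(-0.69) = 0.07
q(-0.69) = 0.88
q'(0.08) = 12.02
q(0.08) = -0.09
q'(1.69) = 0.01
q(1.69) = 0.69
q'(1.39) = 0.02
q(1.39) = 0.69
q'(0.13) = 4.08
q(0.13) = 0.27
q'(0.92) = 0.05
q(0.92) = 0.68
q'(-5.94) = -0.04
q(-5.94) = 0.56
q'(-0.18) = 1.61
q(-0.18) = 1.08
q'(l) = (-2.6*l - 4.55)/(-1.96*l^2 - 6.11*l + 0.06) + (3.92*l + 6.11)*(-1.3*l^2 - 4.55*l + 0.41)/(-1.96*l^2 - 6.11*l + 0.06)^2 = (-0.974999999999998*l^2 + 1.4512*l + 2.2321)/(3.8416*l^4 + 23.9512*l^3 + 37.0969*l^2 - 0.7332*l + 0.0036)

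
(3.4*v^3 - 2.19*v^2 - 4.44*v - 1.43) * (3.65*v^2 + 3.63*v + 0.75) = 12.41*v^5 + 4.3485*v^4 - 21.6057*v^3 - 22.9792*v^2 - 8.5209*v - 1.0725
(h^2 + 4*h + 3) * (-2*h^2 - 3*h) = -2*h^4 - 11*h^3 - 18*h^2 - 9*h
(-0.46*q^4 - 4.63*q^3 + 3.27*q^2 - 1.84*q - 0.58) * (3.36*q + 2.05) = -1.5456*q^5 - 16.4998*q^4 + 1.4957*q^3 + 0.521099999999999*q^2 - 5.7208*q - 1.189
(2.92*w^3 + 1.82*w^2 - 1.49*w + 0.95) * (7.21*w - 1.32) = 21.0532*w^4 + 9.2678*w^3 - 13.1453*w^2 + 8.8163*w - 1.254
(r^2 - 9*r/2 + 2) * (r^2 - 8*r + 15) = r^4 - 25*r^3/2 + 53*r^2 - 167*r/2 + 30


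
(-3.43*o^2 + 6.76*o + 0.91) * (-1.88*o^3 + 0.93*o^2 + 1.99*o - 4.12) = 6.4484*o^5 - 15.8987*o^4 - 2.2497*o^3 + 28.4303*o^2 - 26.0403*o - 3.7492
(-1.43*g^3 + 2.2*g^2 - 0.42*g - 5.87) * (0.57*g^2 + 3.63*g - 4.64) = -0.8151*g^5 - 3.9369*g^4 + 14.3818*g^3 - 15.0785*g^2 - 19.3593*g + 27.2368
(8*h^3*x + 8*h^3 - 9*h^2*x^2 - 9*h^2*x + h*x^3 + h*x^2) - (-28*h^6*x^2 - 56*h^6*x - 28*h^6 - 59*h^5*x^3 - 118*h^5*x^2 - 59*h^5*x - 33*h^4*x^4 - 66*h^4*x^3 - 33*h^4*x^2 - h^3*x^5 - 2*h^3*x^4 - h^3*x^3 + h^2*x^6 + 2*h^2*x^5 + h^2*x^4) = 28*h^6*x^2 + 56*h^6*x + 28*h^6 + 59*h^5*x^3 + 118*h^5*x^2 + 59*h^5*x + 33*h^4*x^4 + 66*h^4*x^3 + 33*h^4*x^2 + h^3*x^5 + 2*h^3*x^4 + h^3*x^3 + 8*h^3*x + 8*h^3 - h^2*x^6 - 2*h^2*x^5 - h^2*x^4 - 9*h^2*x^2 - 9*h^2*x + h*x^3 + h*x^2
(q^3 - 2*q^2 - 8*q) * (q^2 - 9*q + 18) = q^5 - 11*q^4 + 28*q^3 + 36*q^2 - 144*q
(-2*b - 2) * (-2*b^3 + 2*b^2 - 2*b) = 4*b^4 + 4*b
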